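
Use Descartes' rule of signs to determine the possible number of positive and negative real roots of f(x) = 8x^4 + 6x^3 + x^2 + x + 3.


Descartes' rule of signs:

For positive roots, count sign changes in f(x) = 8x^4 + 6x^3 + x^2 + x + 3:
Signs of coefficients: +, +, +, +, +
Number of sign changes: 0
Possible positive real roots: 0

For negative roots, examine f(-x) = 8x^4 - 6x^3 + x^2 - x + 3:
Signs of coefficients: +, -, +, -, +
Number of sign changes: 4
Possible negative real roots: 4, 2, 0

Positive roots: 0; Negative roots: 4 or 2 or 0


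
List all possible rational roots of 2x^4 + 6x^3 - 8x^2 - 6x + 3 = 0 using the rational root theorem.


Rational root theorem: possible roots are ±p/q where:
  p divides the constant term (3): p ∈ {1, 3}
  q divides the leading coefficient (2): q ∈ {1, 2}

All possible rational roots: -3, -3/2, -1, -1/2, 1/2, 1, 3/2, 3

-3, -3/2, -1, -1/2, 1/2, 1, 3/2, 3


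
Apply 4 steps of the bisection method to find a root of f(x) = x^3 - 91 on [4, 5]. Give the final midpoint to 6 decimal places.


f(x) = x^3 - 91
f(4) = -27 < 0
f(5) = 34 > 0

Step 1: midpoint = (4.000000 + 5.000000)/2 = 4.500000
  f(4.500000) = 0.125000
  f(mid) > 0, so root is in [4.000000, 4.500000]

Step 2: midpoint = (4.000000 + 4.500000)/2 = 4.250000
  f(4.250000) = -14.234375
  f(mid) < 0, so root is in [4.250000, 4.500000]

Step 3: midpoint = (4.250000 + 4.500000)/2 = 4.375000
  f(4.375000) = -7.259766
  f(mid) < 0, so root is in [4.375000, 4.500000]

Step 4: midpoint = (4.375000 + 4.500000)/2 = 4.437500
  f(4.437500) = -3.619385
  f(mid) < 0, so root is in [4.437500, 4.500000]

midpoint = 4.437500


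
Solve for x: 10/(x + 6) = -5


Multiply both sides by (x + 6): 10 = -5(x + 6)
Distribute: 10 = -5x - 30
-5x = 10 + 30 = 40
x = -8

x = -8


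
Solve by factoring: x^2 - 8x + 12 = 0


We need two numbers that multiply to 12 and add to -8.
Those numbers are -6 and -2 (since (-6) * (-2) = 12 and (-6) + (-2) = -8).
So x^2 - 8x + 12 = (x - 6)(x - 2) = 0
Setting each factor to zero: x = 6 or x = 2

x = 2, x = 6


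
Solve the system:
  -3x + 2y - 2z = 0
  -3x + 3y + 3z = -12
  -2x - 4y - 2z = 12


Using Cramer's rule. Expand each determinant along the first row.
D  = (-3)*[3*(-2) - 3*(-4)] - 2*[(-3)*(-2) - 3*(-2)] + (-2)*[(-3)*(-4) - 3*(-2)]
  = (-3)*(6) - 2*(12) + (-2)*(18) = -78
Dx = 0*[3*(-2) - 3*(-4)] - 2*[(-12)*(-2) - 3*12] + (-2)*[(-12)*(-4) - 3*12]
  = 0*(6) - 2*(-12) + (-2)*(12) = 0
Dy = (-3)*[(-12)*(-2) - 3*12] - 0*[(-3)*(-2) - 3*(-2)] + (-2)*[(-3)*12 - (-12)*(-2)]
  = (-3)*(-12) - 0*(12) + (-2)*(-60) = 156
Dz = (-3)*[3*12 - (-12)*(-4)] - 2*[(-3)*12 - (-12)*(-2)] + 0*[(-3)*(-4) - 3*(-2)]
  = (-3)*(-12) - 2*(-60) + 0*(18) = 156
x = Dx/D = 0/-78 = 0, y = Dy/D = 156/-78 = -2, z = Dz/D = 156/-78 = -2
Check eq1: (-3)(0) + (2)(-2) + (-2)(-2) = 0 = 0 ✓
Check eq2: (-3)(0) + (3)(-2) + (3)(-2) = -12 = -12 ✓
Check eq3: (-2)(0) + (-4)(-2) + (-2)(-2) = 12 = 12 ✓

x = 0, y = -2, z = -2


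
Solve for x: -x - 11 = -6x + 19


Starting with: -x - 11 = -6x + 19
Move all x terms to left: (-1 + 6)x = 19 + 11
Simplify: 5x = 30
Divide both sides by 5: x = 6

x = 6


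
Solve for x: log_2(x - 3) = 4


Convert to exponential form: x - 3 = 2^4 = 16
x = 16 + 3 = 19
Check: log_2(19 - 3) = log_2(16) = log_2(16) = 4 ✓

x = 19


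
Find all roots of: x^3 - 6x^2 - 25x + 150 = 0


Let p(x) = x^3 - 6x^2 - 25x + 150. By the rational root theorem (leading coefficient 1), any rational root is an integer divisor of 150: try ±1, ±2, ... in turn.
Test x = 1: value = 120 ≠ 0.
Test x = -1: value = 168 ≠ 0.
Test x = 2: value = 84 ≠ 0.
Test x = -2: value = 168 ≠ 0.
Test x = 3: value = 48 ≠ 0.
Test x = -3: value = 144 ≠ 0.
Test x = 5: value = 0 ✓, so (x - 5) is a factor.
Synthetic division by (x - 5): bring down 1; 1(5) - 6 = -1; (-1)(5) - 25 = -30; (-30)(5) + 150 = 0 → quotient x^2 - x - 30, remainder 0.
Solve the quadratic x^2 - x - 30 = 0: discriminant = (-1)^2 - 4(1)(-30) = 1 + 120 = 121.
sqrt(121) = 11, so x = (1 ± 11)/2: x = 6 or x = -5.
Collecting all roots found:

x = -5, x = 5, x = 6


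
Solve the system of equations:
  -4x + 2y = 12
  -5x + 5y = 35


Using Cramer's rule:
Determinant D = (-4)(5) - (-5)(2) = -20 + 10 = -10
Dx = (12)(5) - (35)(2) = 60 - 70 = -10
Dy = (-4)(35) - (-5)(12) = -140 + 60 = -80
x = Dx/D = -10/-10 = 1
y = Dy/D = -80/-10 = 8

x = 1, y = 8


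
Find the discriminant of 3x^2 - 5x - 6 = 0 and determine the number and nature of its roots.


For ax^2 + bx + c = 0, discriminant D = b^2 - 4ac
Here a = 3, b = -5, c = -6
D = (-5)^2 - 4(3)(-6) = 25 + 72 = 97

D = 97 > 0 but not a perfect square
The equation has 2 distinct real irrational roots.

Discriminant = 97, 2 distinct real irrational roots


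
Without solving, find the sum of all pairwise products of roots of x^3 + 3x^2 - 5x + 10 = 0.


By Vieta's formulas for x^3 + bx^2 + cx + d = 0:
  r1 + r2 + r3 = -b/a = -3
  r1*r2 + r1*r3 + r2*r3 = c/a = -5
  r1*r2*r3 = -d/a = -10


Sum of pairwise products = -5


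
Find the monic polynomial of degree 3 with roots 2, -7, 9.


A monic polynomial with roots 2, -7, 9 is:
p(x) = (x - 2)(x + 7)(x - 9)
After multiplying by (x - 2): x - 2
After multiplying by (x + 7): x^2 + 5x - 14
After multiplying by (x - 9): x^3 - 4x^2 - 59x + 126

x^3 - 4x^2 - 59x + 126


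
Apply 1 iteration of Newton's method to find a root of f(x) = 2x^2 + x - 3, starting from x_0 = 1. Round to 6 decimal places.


Newton's method: x_(n+1) = x_n - f(x_n)/f'(x_n)
f(x) = 2x^2 + x - 3
f'(x) = 4x + 1

Iteration 1:
  f(1.000000) = 0.000000
  f'(1.000000) = 5.000000
  x_1 = 1.000000 - (0.000000)/(5.000000) = 1.000000

x_1 = 1.000000


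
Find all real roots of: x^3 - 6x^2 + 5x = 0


The constant term is 0, so x = 0 is a root. Factor out x:
  x(x^2 - 6x + 5) = 0
Solve the quadratic x^2 - 6x + 5 = 0: discriminant = (-6)^2 - 4(1)(5) = 36 - 20 = 16.
sqrt(16) = 4, so x = (6 ± 4)/2: x = 5 or x = 1.

x = 0, x = 1, x = 5


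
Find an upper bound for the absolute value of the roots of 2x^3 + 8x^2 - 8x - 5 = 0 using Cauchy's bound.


Cauchy's bound: all roots r satisfy |r| <= 1 + max(|a_i/a_n|) for i = 0,...,n-1
where a_n is the leading coefficient.

Coefficients: [2, 8, -8, -5]
Leading coefficient a_n = 2
Ratios |a_i/a_n|: 4, 4, 5/2
Maximum ratio: 4
Cauchy's bound: |r| <= 1 + 4 = 5

Upper bound = 5


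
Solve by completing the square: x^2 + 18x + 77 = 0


Start: x^2 + 18x + 77 = 0
Move constant: x^2 + 18x = -77
Half of 18 is 9, squared is 81
Add 81 to both sides: x^2 + 18x + 81 = 4
(x + 9)^2 = 4
x + 9 = ±2
x = -9 + 2 = -7 or x = -9 - 2 = -11

x = -11, x = -7


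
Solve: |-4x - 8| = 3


An absolute value equation |expr| = 3 gives two cases:
Case 1: -4x - 8 = 3
  -4x = 11, so x = -11/4
Case 2: -4x - 8 = -3
  -4x = 5, so x = -5/4

x = -11/4, x = -5/4


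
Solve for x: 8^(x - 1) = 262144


Express both sides with the same base.
262144 = 8^6
Since the bases match, equate exponents: x - 1 = 6
So x = 6 - (-1) = 7

x = 7


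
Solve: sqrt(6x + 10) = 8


Square both sides: 6x + 10 = 8^2 = 64
6x = 64 - 10 = 54
x = 9
Check: sqrt(6*9 + 10) = sqrt(64) = 8 ✓

x = 9


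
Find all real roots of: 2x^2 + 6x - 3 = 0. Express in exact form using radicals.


Using the quadratic formula: x = (-b ± sqrt(b^2 - 4ac)) / (2a)
Here a = 2, b = 6, c = -3
Discriminant = b^2 - 4ac = 6^2 - 4(2)(-3) = 36 + 24 = 60
Since discriminant = 60 > 0, there are two real roots.
x = (-6 ± 2*sqrt(15)) / 4
Simplifying: x = (-3 ± sqrt(15)) / 2
Numerically: x ≈ 0.4365 or x ≈ -3.4365

x = (-3 + sqrt(15)) / 2 or x = (-3 - sqrt(15)) / 2


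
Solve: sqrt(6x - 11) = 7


Square both sides: 6x - 11 = 7^2 = 49
6x = 49 + 11 = 60
x = 10
Check: sqrt(6*10 - 11) = sqrt(49) = 7 ✓

x = 10


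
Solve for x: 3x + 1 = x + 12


Starting with: 3x + 1 = x + 12
Move all x terms to left: (3 - 1)x = 12 - 1
Simplify: 2x = 11
Divide both sides by 2: x = 11/2

x = 11/2


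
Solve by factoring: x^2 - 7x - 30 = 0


We need two numbers that multiply to -30 and add to -7.
Those numbers are 3 and -10 (since 3 * (-10) = -30 and 3 + (-10) = -7).
So x^2 - 7x - 30 = (x + 3)(x - 10) = 0
Setting each factor to zero: x = -3 or x = 10

x = -3, x = 10


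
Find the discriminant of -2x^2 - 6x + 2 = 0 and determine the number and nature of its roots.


For ax^2 + bx + c = 0, discriminant D = b^2 - 4ac
Here a = -2, b = -6, c = 2
D = (-6)^2 - 4(-2)(2) = 36 + 16 = 52

D = 52 > 0 but not a perfect square
The equation has 2 distinct real irrational roots.

Discriminant = 52, 2 distinct real irrational roots


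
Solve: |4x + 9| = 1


An absolute value equation |expr| = 1 gives two cases:
Case 1: 4x + 9 = 1
  4x = -8, so x = -2
Case 2: 4x + 9 = -1
  4x = -10, so x = -5/2

x = -5/2, x = -2


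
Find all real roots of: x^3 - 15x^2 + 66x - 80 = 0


Let p(x) = x^3 - 15x^2 + 66x - 80. By the rational root theorem (leading coefficient 1), any rational root is an integer divisor of 80: try ±1, ±2, ... in turn.
Test x = 1: value = -28 ≠ 0.
Test x = -1: value = -162 ≠ 0.
Test x = 2: value = 0 ✓, so (x - 2) is a factor.
Synthetic division by (x - 2): bring down 1; 1(2) - 15 = -13; (-13)(2) + 66 = 40; 40(2) - 80 = 0 → quotient x^2 - 13x + 40, remainder 0.
Solve the quadratic x^2 - 13x + 40 = 0: discriminant = (-13)^2 - 4(1)(40) = 169 - 160 = 9.
sqrt(9) = 3, so x = (13 ± 3)/2: x = 8 or x = 5.

x = 2, x = 5, x = 8


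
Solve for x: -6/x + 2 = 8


Subtract 2 from both sides: -6/x = 6
Multiply both sides by x: -6 = 6 * x
Divide by 6: x = -1

x = -1


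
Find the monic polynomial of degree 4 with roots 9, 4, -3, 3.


A monic polynomial with roots 9, 4, -3, 3 is:
p(x) = (x - 9)(x - 4)(x + 3)(x - 3)
After multiplying by (x - 9): x - 9
After multiplying by (x - 4): x^2 - 13x + 36
After multiplying by (x + 3): x^3 - 10x^2 - 3x + 108
After multiplying by (x - 3): x^4 - 13x^3 + 27x^2 + 117x - 324

x^4 - 13x^3 + 27x^2 + 117x - 324


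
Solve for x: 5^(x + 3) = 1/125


Express both sides with the same base.
1/125 = 5^(-3)
Since the bases match, equate exponents: x + 3 = -3
So x = -3 - (3) = -6

x = -6


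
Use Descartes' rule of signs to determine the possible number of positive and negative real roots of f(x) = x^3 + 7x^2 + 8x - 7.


Descartes' rule of signs:

For positive roots, count sign changes in f(x) = x^3 + 7x^2 + 8x - 7:
Signs of coefficients: +, +, +, -
Number of sign changes: 1
Possible positive real roots: 1

For negative roots, examine f(-x) = -x^3 + 7x^2 - 8x - 7:
Signs of coefficients: -, +, -, -
Number of sign changes: 2
Possible negative real roots: 2, 0

Positive roots: 1; Negative roots: 2 or 0


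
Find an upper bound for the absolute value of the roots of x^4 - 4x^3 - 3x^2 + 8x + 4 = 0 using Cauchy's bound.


Cauchy's bound: all roots r satisfy |r| <= 1 + max(|a_i/a_n|) for i = 0,...,n-1
where a_n is the leading coefficient.

Coefficients: [1, -4, -3, 8, 4]
Leading coefficient a_n = 1
Ratios |a_i/a_n|: 4, 3, 8, 4
Maximum ratio: 8
Cauchy's bound: |r| <= 1 + 8 = 9

Upper bound = 9


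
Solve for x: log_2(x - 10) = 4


Convert to exponential form: x - 10 = 2^4 = 16
x = 16 + 10 = 26
Check: log_2(26 - 10) = log_2(16) = log_2(16) = 4 ✓

x = 26


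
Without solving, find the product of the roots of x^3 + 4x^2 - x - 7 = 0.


By Vieta's formulas for x^3 + bx^2 + cx + d = 0:
  r1 + r2 + r3 = -b/a = -4
  r1*r2 + r1*r3 + r2*r3 = c/a = -1
  r1*r2*r3 = -d/a = 7


Product = 7


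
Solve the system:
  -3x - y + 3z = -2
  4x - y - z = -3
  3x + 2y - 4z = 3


Using Cramer's rule. Expand each determinant along the first row.
D  = (-3)*[(-1)*(-4) - (-1)*2] - (-1)*[4*(-4) - (-1)*3] + 3*[4*2 - (-1)*3]
  = (-3)*(6) - (-1)*(-13) + 3*(11) = 2
Dx = (-2)*[(-1)*(-4) - (-1)*2] - (-1)*[(-3)*(-4) - (-1)*3] + 3*[(-3)*2 - (-1)*3]
  = (-2)*(6) - (-1)*(15) + 3*(-3) = -6
Dy = (-3)*[(-3)*(-4) - (-1)*3] - (-2)*[4*(-4) - (-1)*3] + 3*[4*3 - (-3)*3]
  = (-3)*(15) - (-2)*(-13) + 3*(21) = -8
Dz = (-3)*[(-1)*3 - (-3)*2] - (-1)*[4*3 - (-3)*3] + (-2)*[4*2 - (-1)*3]
  = (-3)*(3) - (-1)*(21) + (-2)*(11) = -10
x = Dx/D = -6/2 = -3, y = Dy/D = -8/2 = -4, z = Dz/D = -10/2 = -5
Check eq1: (-3)(-3) + (-1)(-4) + (3)(-5) = -2 = -2 ✓
Check eq2: (4)(-3) + (-1)(-4) + (-1)(-5) = -3 = -3 ✓
Check eq3: (3)(-3) + (2)(-4) + (-4)(-5) = 3 = 3 ✓

x = -3, y = -4, z = -5


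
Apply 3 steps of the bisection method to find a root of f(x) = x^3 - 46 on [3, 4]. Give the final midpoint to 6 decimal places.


f(x) = x^3 - 46
f(3) = -19 < 0
f(4) = 18 > 0

Step 1: midpoint = (3.000000 + 4.000000)/2 = 3.500000
  f(3.500000) = -3.125000
  f(mid) < 0, so root is in [3.500000, 4.000000]

Step 2: midpoint = (3.500000 + 4.000000)/2 = 3.750000
  f(3.750000) = 6.734375
  f(mid) > 0, so root is in [3.500000, 3.750000]

Step 3: midpoint = (3.500000 + 3.750000)/2 = 3.625000
  f(3.625000) = 1.634766
  f(mid) > 0, so root is in [3.500000, 3.625000]

midpoint = 3.625000


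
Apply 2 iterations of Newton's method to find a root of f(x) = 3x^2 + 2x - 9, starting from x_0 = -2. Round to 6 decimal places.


Newton's method: x_(n+1) = x_n - f(x_n)/f'(x_n)
f(x) = 3x^2 + 2x - 9
f'(x) = 6x + 2

Iteration 1:
  f(-2.000000) = -1.000000
  f'(-2.000000) = -10.000000
  x_1 = -2.000000 - (-1.000000)/(-10.000000) = -2.100000

Iteration 2:
  f(-2.100000) = 0.030000
  f'(-2.100000) = -10.600000
  x_2 = -2.100000 - (0.030000)/(-10.600000) = -2.097170

x_2 = -2.097170


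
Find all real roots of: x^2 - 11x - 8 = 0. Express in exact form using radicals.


Using the quadratic formula: x = (-b ± sqrt(b^2 - 4ac)) / (2a)
Here a = 1, b = -11, c = -8
Discriminant = b^2 - 4ac = (-11)^2 - 4(1)(-8) = 121 + 32 = 153
Since discriminant = 153 > 0, there are two real roots.
x = (11 ± 3*sqrt(17)) / 2
Numerically: x ≈ 11.6847 or x ≈ -0.6847

x = (11 + 3*sqrt(17)) / 2 or x = (11 - 3*sqrt(17)) / 2


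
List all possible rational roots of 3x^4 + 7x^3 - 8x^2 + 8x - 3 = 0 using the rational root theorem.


Rational root theorem: possible roots are ±p/q where:
  p divides the constant term (-3): p ∈ {1, 3}
  q divides the leading coefficient (3): q ∈ {1, 3}

All possible rational roots: -3, -1, -1/3, 1/3, 1, 3

-3, -1, -1/3, 1/3, 1, 3


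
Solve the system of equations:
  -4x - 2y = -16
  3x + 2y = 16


Using Cramer's rule:
Determinant D = (-4)(2) - (3)(-2) = -8 + 6 = -2
Dx = (-16)(2) - (16)(-2) = -32 + 32 = 0
Dy = (-4)(16) - (3)(-16) = -64 + 48 = -16
x = Dx/D = 0/-2 = 0
y = Dy/D = -16/-2 = 8

x = 0, y = 8


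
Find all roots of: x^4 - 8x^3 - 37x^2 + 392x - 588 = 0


Let p(x) = x^4 - 8x^3 - 37x^2 + 392x - 588. By the rational root theorem (leading coefficient 1), any rational root is an integer divisor of 588: try ±1, ±2, ... in turn.
Test x = 1: value = -240 ≠ 0.
Test x = -1: value = -1008 ≠ 0.
Test x = 2: value = 0 ✓, so (x - 2) is a factor.
Synthetic division by (x - 2): bring down 1; 1(2) - 8 = -6; (-6)(2) - 37 = -49; (-49)(2) + 392 = 294; 294(2) - 588 = 0 → quotient x^3 - 6x^2 - 49x + 294, remainder 0.
Continue with the quotient x^3 - 6x^2 - 49x + 294 (candidates must divide 294; re-test x = 2 first in case it repeats).
Test x = 2: value = 180 ≠ 0.
Test x = -2: value = 360 ≠ 0.
Test x = 3: value = 120 ≠ 0.
Test x = -3: value = 360 ≠ 0.
Test x = 6: value = 0 ✓, so (x - 6) is a factor.
Synthetic division by (x - 6): bring down 1; 1(6) - 6 = 0; 0(6) - 49 = -49; (-49)(6) + 294 = 0 → quotient x^2 - 49, remainder 0.
Solve the quadratic x^2 - 49 = 0: discriminant = 0^2 - 4(1)(-49) = 0 + 196 = 196.
sqrt(196) = 14, so x = (0 ± 14)/2: x = 7 or x = -7.
Collecting all roots found:

x = -7, x = 2, x = 6, x = 7


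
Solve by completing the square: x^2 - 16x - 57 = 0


Start: x^2 - 16x - 57 = 0
Move constant: x^2 - 16x = 57
Half of -16 is -8, squared is 64
Add 64 to both sides: x^2 - 16x + 64 = 121
(x - 8)^2 = 121
x - 8 = ±11
x = 8 + 11 = 19 or x = 8 - 11 = -3

x = -3, x = 19


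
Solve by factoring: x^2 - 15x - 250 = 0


We need two numbers that multiply to -250 and add to -15.
Those numbers are -25 and 10 (since (-25) * 10 = -250 and (-25) + 10 = -15).
So x^2 - 15x - 250 = (x - 25)(x + 10) = 0
Setting each factor to zero: x = 25 or x = -10

x = -10, x = 25


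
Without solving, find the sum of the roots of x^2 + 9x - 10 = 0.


By Vieta's formulas for ax^2 + bx + c = 0:
  Sum of roots = -b/a
  Product of roots = c/a

Here a = 1, b = 9, c = -10
Sum = -(9)/1 = -9
Product = -10/1 = -10

Sum = -9


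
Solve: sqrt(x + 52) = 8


Square both sides: x + 52 = 8^2 = 64
x = 64 - 52 = 12
x = 12
Check: sqrt(1*12 + 52) = sqrt(64) = 8 ✓

x = 12


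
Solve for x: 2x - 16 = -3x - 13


Starting with: 2x - 16 = -3x - 13
Move all x terms to left: (2 + 3)x = -13 + 16
Simplify: 5x = 3
Divide both sides by 5: x = 3/5

x = 3/5


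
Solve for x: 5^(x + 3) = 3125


Express both sides with the same base.
3125 = 5^5
Since the bases match, equate exponents: x + 3 = 5
So x = 5 - (3) = 2

x = 2


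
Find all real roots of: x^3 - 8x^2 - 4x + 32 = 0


Let p(x) = x^3 - 8x^2 - 4x + 32. By the rational root theorem (leading coefficient 1), any rational root is an integer divisor of 32: try ±1, ±2, ... in turn.
Test x = 1: value = 21 ≠ 0.
Test x = -1: value = 27 ≠ 0.
Test x = 2: value = 0 ✓, so (x - 2) is a factor.
Synthetic division by (x - 2): bring down 1; 1(2) - 8 = -6; (-6)(2) - 4 = -16; (-16)(2) + 32 = 0 → quotient x^2 - 6x - 16, remainder 0.
Solve the quadratic x^2 - 6x - 16 = 0: discriminant = (-6)^2 - 4(1)(-16) = 36 + 64 = 100.
sqrt(100) = 10, so x = (6 ± 10)/2: x = 8 or x = -2.

x = -2, x = 2, x = 8


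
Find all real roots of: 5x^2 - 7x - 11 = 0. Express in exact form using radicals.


Using the quadratic formula: x = (-b ± sqrt(b^2 - 4ac)) / (2a)
Here a = 5, b = -7, c = -11
Discriminant = b^2 - 4ac = (-7)^2 - 4(5)(-11) = 49 + 220 = 269
Since discriminant = 269 > 0, there are two real roots.
x = (7 ± sqrt(269)) / 10
Numerically: x ≈ 2.3401 or x ≈ -0.9401

x = (7 + sqrt(269)) / 10 or x = (7 - sqrt(269)) / 10


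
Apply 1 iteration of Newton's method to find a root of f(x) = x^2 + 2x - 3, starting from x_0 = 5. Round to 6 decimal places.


Newton's method: x_(n+1) = x_n - f(x_n)/f'(x_n)
f(x) = x^2 + 2x - 3
f'(x) = 2x + 2

Iteration 1:
  f(5.000000) = 32.000000
  f'(5.000000) = 12.000000
  x_1 = 5.000000 - (32.000000)/(12.000000) = 2.333333

x_1 = 2.333333


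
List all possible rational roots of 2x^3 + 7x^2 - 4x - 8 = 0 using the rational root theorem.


Rational root theorem: possible roots are ±p/q where:
  p divides the constant term (-8): p ∈ {1, 2, 4, 8}
  q divides the leading coefficient (2): q ∈ {1, 2}

All possible rational roots: -8, -4, -2, -1, -1/2, 1/2, 1, 2, 4, 8

-8, -4, -2, -1, -1/2, 1/2, 1, 2, 4, 8


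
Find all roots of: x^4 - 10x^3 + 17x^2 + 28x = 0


The constant term is 0, so x = 0 is a root. Factor out x:
  x^3 - 10x^2 + 17x + 28 = 0
Let p(x) = x^3 - 10x^2 + 17x + 28. By the rational root theorem (leading coefficient 1), any rational root is an integer divisor of 28: try ±1, ±2, ... in turn.
Test x = 1: value = 36 ≠ 0.
Test x = -1: value = 0 ✓, so (x + 1) is a factor.
Synthetic division by (x + 1): bring down 1; 1(-1) - 10 = -11; (-11)(-1) + 17 = 28; 28(-1) + 28 = 0 → quotient x^2 - 11x + 28, remainder 0.
Solve the quadratic x^2 - 11x + 28 = 0: discriminant = (-11)^2 - 4(1)(28) = 121 - 112 = 9.
sqrt(9) = 3, so x = (11 ± 3)/2: x = 7 or x = 4.
Collecting all roots found:

x = -1, x = 0, x = 4, x = 7


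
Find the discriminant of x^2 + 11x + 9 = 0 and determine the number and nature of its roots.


For ax^2 + bx + c = 0, discriminant D = b^2 - 4ac
Here a = 1, b = 11, c = 9
D = (11)^2 - 4(1)(9) = 121 - 36 = 85

D = 85 > 0 but not a perfect square
The equation has 2 distinct real irrational roots.

Discriminant = 85, 2 distinct real irrational roots


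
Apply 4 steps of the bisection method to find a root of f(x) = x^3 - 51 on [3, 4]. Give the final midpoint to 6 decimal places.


f(x) = x^3 - 51
f(3) = -24 < 0
f(4) = 13 > 0

Step 1: midpoint = (3.000000 + 4.000000)/2 = 3.500000
  f(3.500000) = -8.125000
  f(mid) < 0, so root is in [3.500000, 4.000000]

Step 2: midpoint = (3.500000 + 4.000000)/2 = 3.750000
  f(3.750000) = 1.734375
  f(mid) > 0, so root is in [3.500000, 3.750000]

Step 3: midpoint = (3.500000 + 3.750000)/2 = 3.625000
  f(3.625000) = -3.365234
  f(mid) < 0, so root is in [3.625000, 3.750000]

Step 4: midpoint = (3.625000 + 3.750000)/2 = 3.687500
  f(3.687500) = -0.858643
  f(mid) < 0, so root is in [3.687500, 3.750000]

midpoint = 3.687500


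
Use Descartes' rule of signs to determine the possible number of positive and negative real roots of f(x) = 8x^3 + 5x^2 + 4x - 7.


Descartes' rule of signs:

For positive roots, count sign changes in f(x) = 8x^3 + 5x^2 + 4x - 7:
Signs of coefficients: +, +, +, -
Number of sign changes: 1
Possible positive real roots: 1

For negative roots, examine f(-x) = -8x^3 + 5x^2 - 4x - 7:
Signs of coefficients: -, +, -, -
Number of sign changes: 2
Possible negative real roots: 2, 0

Positive roots: 1; Negative roots: 2 or 0


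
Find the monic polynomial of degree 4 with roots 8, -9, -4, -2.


A monic polynomial with roots 8, -9, -4, -2 is:
p(x) = (x - 8)(x + 9)(x + 4)(x + 2)
After multiplying by (x - 8): x - 8
After multiplying by (x + 9): x^2 + x - 72
After multiplying by (x + 4): x^3 + 5x^2 - 68x - 288
After multiplying by (x + 2): x^4 + 7x^3 - 58x^2 - 424x - 576

x^4 + 7x^3 - 58x^2 - 424x - 576


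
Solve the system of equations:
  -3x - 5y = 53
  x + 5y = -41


Using Cramer's rule:
Determinant D = (-3)(5) - (1)(-5) = -15 + 5 = -10
Dx = (53)(5) - (-41)(-5) = 265 - 205 = 60
Dy = (-3)(-41) - (1)(53) = 123 - 53 = 70
x = Dx/D = 60/-10 = -6
y = Dy/D = 70/-10 = -7

x = -6, y = -7


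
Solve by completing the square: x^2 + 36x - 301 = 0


Start: x^2 + 36x - 301 = 0
Move constant: x^2 + 36x = 301
Half of 36 is 18, squared is 324
Add 324 to both sides: x^2 + 36x + 324 = 625
(x + 18)^2 = 625
x + 18 = ±25
x = -18 + 25 = 7 or x = -18 - 25 = -43

x = -43, x = 7


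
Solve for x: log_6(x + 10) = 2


Convert to exponential form: x + 10 = 6^2 = 36
x = 36 - 10 = 26
Check: log_6(26 + 10) = log_6(36) = log_6(36) = 2 ✓

x = 26


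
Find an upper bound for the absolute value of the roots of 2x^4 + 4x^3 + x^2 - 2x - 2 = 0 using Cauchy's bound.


Cauchy's bound: all roots r satisfy |r| <= 1 + max(|a_i/a_n|) for i = 0,...,n-1
where a_n is the leading coefficient.

Coefficients: [2, 4, 1, -2, -2]
Leading coefficient a_n = 2
Ratios |a_i/a_n|: 2, 1/2, 1, 1
Maximum ratio: 2
Cauchy's bound: |r| <= 1 + 2 = 3

Upper bound = 3


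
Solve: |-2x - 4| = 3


An absolute value equation |expr| = 3 gives two cases:
Case 1: -2x - 4 = 3
  -2x = 7, so x = -7/2
Case 2: -2x - 4 = -3
  -2x = 1, so x = -1/2

x = -7/2, x = -1/2


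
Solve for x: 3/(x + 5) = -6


Multiply both sides by (x + 5): 3 = -6(x + 5)
Distribute: 3 = -6x - 30
-6x = 3 + 30 = 33
x = -11/2

x = -11/2


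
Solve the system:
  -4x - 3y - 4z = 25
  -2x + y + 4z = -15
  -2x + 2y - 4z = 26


Using Cramer's rule. Expand each determinant along the first row.
D  = (-4)*[1*(-4) - 4*2] - (-3)*[(-2)*(-4) - 4*(-2)] + (-4)*[(-2)*2 - 1*(-2)]
  = (-4)*(-12) - (-3)*(16) + (-4)*(-2) = 104
Dx = 25*[1*(-4) - 4*2] - (-3)*[(-15)*(-4) - 4*26] + (-4)*[(-15)*2 - 1*26]
  = 25*(-12) - (-3)*(-44) + (-4)*(-56) = -208
Dy = (-4)*[(-15)*(-4) - 4*26] - 25*[(-2)*(-4) - 4*(-2)] + (-4)*[(-2)*26 - (-15)*(-2)]
  = (-4)*(-44) - 25*(16) + (-4)*(-82) = 104
Dz = (-4)*[1*26 - (-15)*2] - (-3)*[(-2)*26 - (-15)*(-2)] + 25*[(-2)*2 - 1*(-2)]
  = (-4)*(56) - (-3)*(-82) + 25*(-2) = -520
x = Dx/D = -208/104 = -2, y = Dy/D = 104/104 = 1, z = Dz/D = -520/104 = -5
Check eq1: (-4)(-2) + (-3)(1) + (-4)(-5) = 25 = 25 ✓
Check eq2: (-2)(-2) + (1)(1) + (4)(-5) = -15 = -15 ✓
Check eq3: (-2)(-2) + (2)(1) + (-4)(-5) = 26 = 26 ✓

x = -2, y = 1, z = -5


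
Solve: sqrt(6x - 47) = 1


Square both sides: 6x - 47 = 1^2 = 1
6x = 1 + 47 = 48
x = 8
Check: sqrt(6*8 - 47) = sqrt(1) = 1 ✓

x = 8


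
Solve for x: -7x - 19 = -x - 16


Starting with: -7x - 19 = -x - 16
Move all x terms to left: (-7 + 1)x = -16 + 19
Simplify: -6x = 3
Divide both sides by -6: x = -1/2

x = -1/2


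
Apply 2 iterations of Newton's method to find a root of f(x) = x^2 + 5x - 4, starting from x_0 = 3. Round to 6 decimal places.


Newton's method: x_(n+1) = x_n - f(x_n)/f'(x_n)
f(x) = x^2 + 5x - 4
f'(x) = 2x + 5

Iteration 1:
  f(3.000000) = 20.000000
  f'(3.000000) = 11.000000
  x_1 = 3.000000 - (20.000000)/(11.000000) = 1.181818

Iteration 2:
  f(1.181818) = 3.305785
  f'(1.181818) = 7.363636
  x_2 = 1.181818 - (3.305785)/(7.363636) = 0.732884

x_2 = 0.732884


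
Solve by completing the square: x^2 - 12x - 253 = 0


Start: x^2 - 12x - 253 = 0
Move constant: x^2 - 12x = 253
Half of -12 is -6, squared is 36
Add 36 to both sides: x^2 - 12x + 36 = 289
(x - 6)^2 = 289
x - 6 = ±17
x = 6 + 17 = 23 or x = 6 - 17 = -11

x = -11, x = 23


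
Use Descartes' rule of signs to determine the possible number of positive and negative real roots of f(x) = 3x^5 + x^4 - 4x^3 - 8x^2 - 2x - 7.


Descartes' rule of signs:

For positive roots, count sign changes in f(x) = 3x^5 + x^4 - 4x^3 - 8x^2 - 2x - 7:
Signs of coefficients: +, +, -, -, -, -
Number of sign changes: 1
Possible positive real roots: 1

For negative roots, examine f(-x) = -3x^5 + x^4 + 4x^3 - 8x^2 + 2x - 7:
Signs of coefficients: -, +, +, -, +, -
Number of sign changes: 4
Possible negative real roots: 4, 2, 0

Positive roots: 1; Negative roots: 4 or 2 or 0


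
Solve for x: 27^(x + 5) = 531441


Express both sides with the same base.
531441 = 27^4
Since the bases match, equate exponents: x + 5 = 4
So x = 4 - (5) = -1

x = -1


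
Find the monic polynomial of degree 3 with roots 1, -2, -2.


A monic polynomial with roots 1, -2, -2 is:
p(x) = (x - 1)(x + 2)(x + 2)
After multiplying by (x - 1): x - 1
After multiplying by (x + 2): x^2 + x - 2
After multiplying by (x + 2): x^3 + 3x^2 - 4

x^3 + 3x^2 - 4


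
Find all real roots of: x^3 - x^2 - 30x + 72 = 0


Let p(x) = x^3 - x^2 - 30x + 72. By the rational root theorem (leading coefficient 1), any rational root is an integer divisor of 72: try ±1, ±2, ... in turn.
Test x = 1: value = 42 ≠ 0.
Test x = -1: value = 100 ≠ 0.
Test x = 2: value = 16 ≠ 0.
Test x = -2: value = 120 ≠ 0.
Test x = 3: value = 0 ✓, so (x - 3) is a factor.
Synthetic division by (x - 3): bring down 1; 1(3) - 1 = 2; 2(3) - 30 = -24; (-24)(3) + 72 = 0 → quotient x^2 + 2x - 24, remainder 0.
Solve the quadratic x^2 + 2x - 24 = 0: discriminant = 2^2 - 4(1)(-24) = 4 + 96 = 100.
sqrt(100) = 10, so x = (-2 ± 10)/2: x = 4 or x = -6.

x = -6, x = 3, x = 4


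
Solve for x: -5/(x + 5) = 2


Multiply both sides by (x + 5): -5 = 2(x + 5)
Distribute: -5 = 2x + 10
2x = -5 - 10 = -15
x = -15/2

x = -15/2


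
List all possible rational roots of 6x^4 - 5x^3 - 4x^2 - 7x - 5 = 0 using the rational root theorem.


Rational root theorem: possible roots are ±p/q where:
  p divides the constant term (-5): p ∈ {1, 5}
  q divides the leading coefficient (6): q ∈ {1, 2, 3, 6}

All possible rational roots: -5, -5/2, -5/3, -1, -5/6, -1/2, -1/3, -1/6, 1/6, 1/3, 1/2, 5/6, 1, 5/3, 5/2, 5

-5, -5/2, -5/3, -1, -5/6, -1/2, -1/3, -1/6, 1/6, 1/3, 1/2, 5/6, 1, 5/3, 5/2, 5


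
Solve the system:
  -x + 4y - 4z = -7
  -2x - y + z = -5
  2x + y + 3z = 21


Using Cramer's rule. Expand each determinant along the first row.
D  = (-1)*[(-1)*3 - 1*1] - 4*[(-2)*3 - 1*2] + (-4)*[(-2)*1 - (-1)*2]
  = (-1)*(-4) - 4*(-8) + (-4)*(0) = 36
Dx = (-7)*[(-1)*3 - 1*1] - 4*[(-5)*3 - 1*21] + (-4)*[(-5)*1 - (-1)*21]
  = (-7)*(-4) - 4*(-36) + (-4)*(16) = 108
Dy = (-1)*[(-5)*3 - 1*21] - (-7)*[(-2)*3 - 1*2] + (-4)*[(-2)*21 - (-5)*2]
  = (-1)*(-36) - (-7)*(-8) + (-4)*(-32) = 108
Dz = (-1)*[(-1)*21 - (-5)*1] - 4*[(-2)*21 - (-5)*2] + (-7)*[(-2)*1 - (-1)*2]
  = (-1)*(-16) - 4*(-32) + (-7)*(0) = 144
x = Dx/D = 108/36 = 3, y = Dy/D = 108/36 = 3, z = Dz/D = 144/36 = 4
Check eq1: (-1)(3) + (4)(3) + (-4)(4) = -7 = -7 ✓
Check eq2: (-2)(3) + (-1)(3) + (1)(4) = -5 = -5 ✓
Check eq3: (2)(3) + (1)(3) + (3)(4) = 21 = 21 ✓

x = 3, y = 3, z = 4


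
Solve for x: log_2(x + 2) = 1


Convert to exponential form: x + 2 = 2^1 = 2
x = 2 - 2 = 0
Check: log_2(0 + 2) = log_2(2) = log_2(2) = 1 ✓

x = 0


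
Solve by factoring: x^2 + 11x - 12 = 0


We need two numbers that multiply to -12 and add to 11.
Those numbers are 12 and -1 (since 12 * (-1) = -12 and 12 + (-1) = 11).
So x^2 + 11x - 12 = (x + 12)(x - 1) = 0
Setting each factor to zero: x = -12 or x = 1

x = -12, x = 1


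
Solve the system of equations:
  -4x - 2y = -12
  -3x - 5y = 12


Using Cramer's rule:
Determinant D = (-4)(-5) - (-3)(-2) = 20 - 6 = 14
Dx = (-12)(-5) - (12)(-2) = 60 + 24 = 84
Dy = (-4)(12) - (-3)(-12) = -48 - 36 = -84
x = Dx/D = 84/14 = 6
y = Dy/D = -84/14 = -6

x = 6, y = -6


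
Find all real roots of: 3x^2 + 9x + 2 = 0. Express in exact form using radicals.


Using the quadratic formula: x = (-b ± sqrt(b^2 - 4ac)) / (2a)
Here a = 3, b = 9, c = 2
Discriminant = b^2 - 4ac = 9^2 - 4(3)(2) = 81 - 24 = 57
Since discriminant = 57 > 0, there are two real roots.
x = (-9 ± sqrt(57)) / 6
Numerically: x ≈ -0.2417 or x ≈ -2.7583

x = (-9 + sqrt(57)) / 6 or x = (-9 - sqrt(57)) / 6


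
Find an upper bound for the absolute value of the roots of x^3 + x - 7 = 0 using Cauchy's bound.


Cauchy's bound: all roots r satisfy |r| <= 1 + max(|a_i/a_n|) for i = 0,...,n-1
where a_n is the leading coefficient.

Coefficients: [1, 0, 1, -7]
Leading coefficient a_n = 1
Ratios |a_i/a_n|: 0, 1, 7
Maximum ratio: 7
Cauchy's bound: |r| <= 1 + 7 = 8

Upper bound = 8


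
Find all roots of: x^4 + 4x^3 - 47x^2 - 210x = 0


The constant term is 0, so x = 0 is a root. Factor out x:
  x^3 + 4x^2 - 47x - 210 = 0
Let p(x) = x^3 + 4x^2 - 47x - 210. By the rational root theorem (leading coefficient 1), any rational root is an integer divisor of 210: try ±1, ±2, ... in turn.
Test x = 1: value = -252 ≠ 0.
Test x = -1: value = -160 ≠ 0.
Test x = 2: value = -280 ≠ 0.
Test x = -2: value = -108 ≠ 0.
Test x = 3: value = -288 ≠ 0.
Test x = -3: value = -60 ≠ 0.
Test x = 5: value = -220 ≠ 0.
Test x = -5: value = 0 ✓, so (x + 5) is a factor.
Synthetic division by (x + 5): bring down 1; 1(-5) + 4 = -1; (-1)(-5) - 47 = -42; (-42)(-5) - 210 = 0 → quotient x^2 - x - 42, remainder 0.
Solve the quadratic x^2 - x - 42 = 0: discriminant = (-1)^2 - 4(1)(-42) = 1 + 168 = 169.
sqrt(169) = 13, so x = (1 ± 13)/2: x = 7 or x = -6.
Collecting all roots found:

x = -6, x = -5, x = 0, x = 7


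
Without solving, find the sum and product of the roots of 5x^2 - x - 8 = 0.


By Vieta's formulas for ax^2 + bx + c = 0:
  Sum of roots = -b/a
  Product of roots = c/a

Here a = 5, b = -1, c = -8
Sum = -(-1)/5 = 1/5
Product = -8/5 = -8/5

Sum = 1/5, Product = -8/5


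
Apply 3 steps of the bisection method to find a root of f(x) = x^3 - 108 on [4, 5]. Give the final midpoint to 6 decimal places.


f(x) = x^3 - 108
f(4) = -44 < 0
f(5) = 17 > 0

Step 1: midpoint = (4.000000 + 5.000000)/2 = 4.500000
  f(4.500000) = -16.875000
  f(mid) < 0, so root is in [4.500000, 5.000000]

Step 2: midpoint = (4.500000 + 5.000000)/2 = 4.750000
  f(4.750000) = -0.828125
  f(mid) < 0, so root is in [4.750000, 5.000000]

Step 3: midpoint = (4.750000 + 5.000000)/2 = 4.875000
  f(4.875000) = 7.857422
  f(mid) > 0, so root is in [4.750000, 4.875000]

midpoint = 4.875000


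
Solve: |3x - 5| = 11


An absolute value equation |expr| = 11 gives two cases:
Case 1: 3x - 5 = 11
  3x = 16, so x = 16/3
Case 2: 3x - 5 = -11
  3x = -6, so x = -2

x = -2, x = 16/3


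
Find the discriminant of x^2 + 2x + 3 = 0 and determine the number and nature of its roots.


For ax^2 + bx + c = 0, discriminant D = b^2 - 4ac
Here a = 1, b = 2, c = 3
D = (2)^2 - 4(1)(3) = 4 - 12 = -8

D = -8 < 0
The equation has no real roots (2 complex conjugate roots).

Discriminant = -8, no real roots (2 complex conjugate roots)


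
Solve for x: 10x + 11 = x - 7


Starting with: 10x + 11 = x - 7
Move all x terms to left: (10 - 1)x = -7 - 11
Simplify: 9x = -18
Divide both sides by 9: x = -2

x = -2


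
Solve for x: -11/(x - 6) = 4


Multiply both sides by (x - 6): -11 = 4(x - 6)
Distribute: -11 = 4x - 24
4x = -11 + 24 = 13
x = 13/4

x = 13/4


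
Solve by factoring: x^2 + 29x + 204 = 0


We need two numbers that multiply to 204 and add to 29.
Those numbers are 12 and 17 (since 12 * 17 = 204 and 12 + 17 = 29).
So x^2 + 29x + 204 = (x + 12)(x + 17) = 0
Setting each factor to zero: x = -12 or x = -17

x = -17, x = -12


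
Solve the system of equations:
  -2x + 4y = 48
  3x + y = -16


Using Cramer's rule:
Determinant D = (-2)(1) - (3)(4) = -2 - 12 = -14
Dx = (48)(1) - (-16)(4) = 48 + 64 = 112
Dy = (-2)(-16) - (3)(48) = 32 - 144 = -112
x = Dx/D = 112/-14 = -8
y = Dy/D = -112/-14 = 8

x = -8, y = 8


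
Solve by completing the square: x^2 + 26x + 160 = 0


Start: x^2 + 26x + 160 = 0
Move constant: x^2 + 26x = -160
Half of 26 is 13, squared is 169
Add 169 to both sides: x^2 + 26x + 169 = 9
(x + 13)^2 = 9
x + 13 = ±3
x = -13 + 3 = -10 or x = -13 - 3 = -16

x = -16, x = -10


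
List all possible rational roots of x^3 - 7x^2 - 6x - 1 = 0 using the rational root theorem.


Rational root theorem: possible roots are ±p/q where:
  p divides the constant term (-1): p ∈ {1}
  q divides the leading coefficient (1): q ∈ {1}

All possible rational roots: -1, 1

-1, 1


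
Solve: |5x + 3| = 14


An absolute value equation |expr| = 14 gives two cases:
Case 1: 5x + 3 = 14
  5x = 11, so x = 11/5
Case 2: 5x + 3 = -14
  5x = -17, so x = -17/5

x = -17/5, x = 11/5


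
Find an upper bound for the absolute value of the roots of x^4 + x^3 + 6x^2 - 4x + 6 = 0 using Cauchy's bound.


Cauchy's bound: all roots r satisfy |r| <= 1 + max(|a_i/a_n|) for i = 0,...,n-1
where a_n is the leading coefficient.

Coefficients: [1, 1, 6, -4, 6]
Leading coefficient a_n = 1
Ratios |a_i/a_n|: 1, 6, 4, 6
Maximum ratio: 6
Cauchy's bound: |r| <= 1 + 6 = 7

Upper bound = 7


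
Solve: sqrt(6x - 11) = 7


Square both sides: 6x - 11 = 7^2 = 49
6x = 49 + 11 = 60
x = 10
Check: sqrt(6*10 - 11) = sqrt(49) = 7 ✓

x = 10


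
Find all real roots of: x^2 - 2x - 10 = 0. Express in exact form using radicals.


Using the quadratic formula: x = (-b ± sqrt(b^2 - 4ac)) / (2a)
Here a = 1, b = -2, c = -10
Discriminant = b^2 - 4ac = (-2)^2 - 4(1)(-10) = 4 + 40 = 44
Since discriminant = 44 > 0, there are two real roots.
x = (2 ± 2*sqrt(11)) / 2
Simplifying: x = 1 ± sqrt(11)
Numerically: x ≈ 4.3166 or x ≈ -2.3166

x = 1 + sqrt(11) or x = 1 - sqrt(11)


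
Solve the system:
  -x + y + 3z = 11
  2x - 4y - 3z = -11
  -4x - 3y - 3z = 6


Using Cramer's rule. Expand each determinant along the first row.
D  = (-1)*[(-4)*(-3) - (-3)*(-3)] - 1*[2*(-3) - (-3)*(-4)] + 3*[2*(-3) - (-4)*(-4)]
  = (-1)*(3) - 1*(-18) + 3*(-22) = -51
Dx = 11*[(-4)*(-3) - (-3)*(-3)] - 1*[(-11)*(-3) - (-3)*6] + 3*[(-11)*(-3) - (-4)*6]
  = 11*(3) - 1*(51) + 3*(57) = 153
Dy = (-1)*[(-11)*(-3) - (-3)*6] - 11*[2*(-3) - (-3)*(-4)] + 3*[2*6 - (-11)*(-4)]
  = (-1)*(51) - 11*(-18) + 3*(-32) = 51
Dz = (-1)*[(-4)*6 - (-11)*(-3)] - 1*[2*6 - (-11)*(-4)] + 11*[2*(-3) - (-4)*(-4)]
  = (-1)*(-57) - 1*(-32) + 11*(-22) = -153
x = Dx/D = 153/-51 = -3, y = Dy/D = 51/-51 = -1, z = Dz/D = -153/-51 = 3
Check eq1: (-1)(-3) + (1)(-1) + (3)(3) = 11 = 11 ✓
Check eq2: (2)(-3) + (-4)(-1) + (-3)(3) = -11 = -11 ✓
Check eq3: (-4)(-3) + (-3)(-1) + (-3)(3) = 6 = 6 ✓

x = -3, y = -1, z = 3


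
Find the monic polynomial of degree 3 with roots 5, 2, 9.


A monic polynomial with roots 5, 2, 9 is:
p(x) = (x - 5)(x - 2)(x - 9)
After multiplying by (x - 5): x - 5
After multiplying by (x - 2): x^2 - 7x + 10
After multiplying by (x - 9): x^3 - 16x^2 + 73x - 90

x^3 - 16x^2 + 73x - 90


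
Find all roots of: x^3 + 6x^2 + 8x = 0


The constant term is 0, so x = 0 is a root. Factor out x:
  x^2 + 6x + 8 = 0
Solve the quadratic x^2 + 6x + 8 = 0: discriminant = 6^2 - 4(1)(8) = 36 - 32 = 4.
sqrt(4) = 2, so x = (-6 ± 2)/2: x = -2 or x = -4.
Collecting all roots found:

x = -4, x = -2, x = 0


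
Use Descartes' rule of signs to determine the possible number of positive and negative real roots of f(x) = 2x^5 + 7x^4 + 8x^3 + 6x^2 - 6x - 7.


Descartes' rule of signs:

For positive roots, count sign changes in f(x) = 2x^5 + 7x^4 + 8x^3 + 6x^2 - 6x - 7:
Signs of coefficients: +, +, +, +, -, -
Number of sign changes: 1
Possible positive real roots: 1

For negative roots, examine f(-x) = -2x^5 + 7x^4 - 8x^3 + 6x^2 + 6x - 7:
Signs of coefficients: -, +, -, +, +, -
Number of sign changes: 4
Possible negative real roots: 4, 2, 0

Positive roots: 1; Negative roots: 4 or 2 or 0


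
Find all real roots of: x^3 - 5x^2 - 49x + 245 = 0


Let p(x) = x^3 - 5x^2 - 49x + 245. By the rational root theorem (leading coefficient 1), any rational root is an integer divisor of 245: try ±1, ±2, ... in turn.
Test x = 1: value = 192 ≠ 0.
Test x = -1: value = 288 ≠ 0.
Test x = 5: value = 0 ✓, so (x - 5) is a factor.
Synthetic division by (x - 5): bring down 1; 1(5) - 5 = 0; 0(5) - 49 = -49; (-49)(5) + 245 = 0 → quotient x^2 - 49, remainder 0.
Solve the quadratic x^2 - 49 = 0: discriminant = 0^2 - 4(1)(-49) = 0 + 196 = 196.
sqrt(196) = 14, so x = (0 ± 14)/2: x = 7 or x = -7.

x = -7, x = 5, x = 7


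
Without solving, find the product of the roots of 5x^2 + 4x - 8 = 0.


By Vieta's formulas for ax^2 + bx + c = 0:
  Sum of roots = -b/a
  Product of roots = c/a

Here a = 5, b = 4, c = -8
Sum = -(4)/5 = -4/5
Product = -8/5 = -8/5

Product = -8/5


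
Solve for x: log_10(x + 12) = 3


Convert to exponential form: x + 12 = 10^3 = 1000
x = 1000 - 12 = 988
Check: log_10(988 + 12) = log_10(1000) = log_10(1000) = 3 ✓

x = 988


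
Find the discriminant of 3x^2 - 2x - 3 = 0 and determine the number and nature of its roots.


For ax^2 + bx + c = 0, discriminant D = b^2 - 4ac
Here a = 3, b = -2, c = -3
D = (-2)^2 - 4(3)(-3) = 4 + 36 = 40

D = 40 > 0 but not a perfect square
The equation has 2 distinct real irrational roots.

Discriminant = 40, 2 distinct real irrational roots


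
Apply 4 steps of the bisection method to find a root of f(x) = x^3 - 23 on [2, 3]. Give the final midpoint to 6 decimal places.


f(x) = x^3 - 23
f(2) = -15 < 0
f(3) = 4 > 0

Step 1: midpoint = (2.000000 + 3.000000)/2 = 2.500000
  f(2.500000) = -7.375000
  f(mid) < 0, so root is in [2.500000, 3.000000]

Step 2: midpoint = (2.500000 + 3.000000)/2 = 2.750000
  f(2.750000) = -2.203125
  f(mid) < 0, so root is in [2.750000, 3.000000]

Step 3: midpoint = (2.750000 + 3.000000)/2 = 2.875000
  f(2.875000) = 0.763672
  f(mid) > 0, so root is in [2.750000, 2.875000]

Step 4: midpoint = (2.750000 + 2.875000)/2 = 2.812500
  f(2.812500) = -0.752686
  f(mid) < 0, so root is in [2.812500, 2.875000]

midpoint = 2.812500


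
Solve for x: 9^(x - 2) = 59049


Express both sides with the same base.
59049 = 9^5
Since the bases match, equate exponents: x - 2 = 5
So x = 5 - (-2) = 7

x = 7


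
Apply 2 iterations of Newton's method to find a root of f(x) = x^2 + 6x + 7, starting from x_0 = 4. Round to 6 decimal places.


Newton's method: x_(n+1) = x_n - f(x_n)/f'(x_n)
f(x) = x^2 + 6x + 7
f'(x) = 2x + 6

Iteration 1:
  f(4.000000) = 47.000000
  f'(4.000000) = 14.000000
  x_1 = 4.000000 - (47.000000)/(14.000000) = 0.642857

Iteration 2:
  f(0.642857) = 11.270408
  f'(0.642857) = 7.285714
  x_2 = 0.642857 - (11.270408)/(7.285714) = -0.904062

x_2 = -0.904062


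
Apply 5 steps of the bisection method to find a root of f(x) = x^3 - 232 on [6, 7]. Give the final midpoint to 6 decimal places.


f(x) = x^3 - 232
f(6) = -16 < 0
f(7) = 111 > 0

Step 1: midpoint = (6.000000 + 7.000000)/2 = 6.500000
  f(6.500000) = 42.625000
  f(mid) > 0, so root is in [6.000000, 6.500000]

Step 2: midpoint = (6.000000 + 6.500000)/2 = 6.250000
  f(6.250000) = 12.140625
  f(mid) > 0, so root is in [6.000000, 6.250000]

Step 3: midpoint = (6.000000 + 6.250000)/2 = 6.125000
  f(6.125000) = -2.216797
  f(mid) < 0, so root is in [6.125000, 6.250000]

Step 4: midpoint = (6.125000 + 6.250000)/2 = 6.187500
  f(6.187500) = 4.889404
  f(mid) > 0, so root is in [6.125000, 6.187500]

Step 5: midpoint = (6.125000 + 6.187500)/2 = 6.156250
  f(6.156250) = 1.318268
  f(mid) > 0, so root is in [6.125000, 6.156250]

midpoint = 6.156250
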